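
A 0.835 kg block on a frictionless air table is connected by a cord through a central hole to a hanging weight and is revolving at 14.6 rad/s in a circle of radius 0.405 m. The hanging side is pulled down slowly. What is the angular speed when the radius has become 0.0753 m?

ω₂ ≈ 422 rad/s

No torque about the axis ⇒ m r₁² ω₁ = m r₂² ω₂.
ω₂ = ω₁ (r₁/r₂)² = (14.6)(0.405/0.0753)² = 422.4 rad/s.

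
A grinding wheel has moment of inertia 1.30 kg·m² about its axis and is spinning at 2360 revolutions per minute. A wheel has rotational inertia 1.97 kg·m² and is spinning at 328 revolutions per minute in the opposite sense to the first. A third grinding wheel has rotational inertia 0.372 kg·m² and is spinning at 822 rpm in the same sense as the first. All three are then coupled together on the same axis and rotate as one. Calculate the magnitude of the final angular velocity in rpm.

No external torque acts about the common axis, so total angular momentum is conserved.
Taking A's sense as positive: L = (1.300)(2360) − (1.970)(328) + (0.3720)(822) = 2728 kg·m²·rpm.
Combined I = 1.300 + 1.970 + 0.3720 = 3.642 kg·m².
ω_f = L / I = 2728 / 3.642 = 748.9 rpm.

|ω_f| ≈ 749 rpm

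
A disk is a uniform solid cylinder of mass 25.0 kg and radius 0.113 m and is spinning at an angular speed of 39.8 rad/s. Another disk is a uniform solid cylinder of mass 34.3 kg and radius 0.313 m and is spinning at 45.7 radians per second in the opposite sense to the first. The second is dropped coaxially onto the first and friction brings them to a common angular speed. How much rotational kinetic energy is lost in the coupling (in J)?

ΔKE lost ≈ 533 J

No external torque acts about the common axis, so total angular momentum is conserved.
Moments of inertia: I_A = ½(25.0)(0.113)² = 0.1596 kg·m²; I_B = ½(34.3)(0.313)² = 1.680 kg·m².
Taking A's sense as positive: L = (0.1596)(39.8) − (1.680)(45.7) = -70.43 kg·m²·rad/s.
Combined I = 0.1596 + 1.680 = 1.840 kg·m².
ω_f = L / I = -70.43 / 1.840 = -38.28 rad/s.
KE_i = ½ΣIω² = 1881 J; KE_f = ½(1.840)(38.28)² = 1348 J.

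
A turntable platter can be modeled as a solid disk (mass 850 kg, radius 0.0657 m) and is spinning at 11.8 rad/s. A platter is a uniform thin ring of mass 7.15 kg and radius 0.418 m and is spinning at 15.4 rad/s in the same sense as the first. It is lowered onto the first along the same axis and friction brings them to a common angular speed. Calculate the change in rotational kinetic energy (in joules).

ΔKE ≈ -4.82 J

The coupling torques are internal; angular momentum about the shared axis is conserved.
Moments of inertia: I_A = ½(850)(0.0657)² = 1.835 kg·m²; I_B = (7.15)(0.418)² = 1.249 kg·m².
Taking A's sense as positive: L = (1.835)(11.8) + (1.249)(15.4) = 40.89 kg·m²·rad/s.
Combined I = 1.835 + 1.249 = 3.084 kg·m².
ω_f = L / I = 40.89 / 3.084 = 13.26 rad/s.
KE_i = ½ΣIω² = 275.9 J; KE_f = ½(3.084)(13.26)² = 271.0 J.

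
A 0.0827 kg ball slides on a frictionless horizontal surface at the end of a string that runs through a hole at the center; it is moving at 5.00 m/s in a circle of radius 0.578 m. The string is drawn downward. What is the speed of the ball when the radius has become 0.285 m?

v₂ ≈ 10.1 m/s

Central (radial) force ⇒ zero torque about the center ⇒ m v r is constant.
v₂ = v₁ r₁ / r₂ = (5.00)(0.578) / (0.285) = 10.14 m/s.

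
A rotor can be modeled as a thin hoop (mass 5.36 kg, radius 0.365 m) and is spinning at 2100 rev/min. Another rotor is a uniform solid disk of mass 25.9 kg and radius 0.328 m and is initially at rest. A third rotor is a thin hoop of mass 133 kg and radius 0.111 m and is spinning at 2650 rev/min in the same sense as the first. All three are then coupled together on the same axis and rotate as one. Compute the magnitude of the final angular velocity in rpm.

No external torque acts about the common axis, so total angular momentum is conserved.
Moments of inertia: I_A = (5.36)(0.365)² = 0.7141 kg·m²; I_B = ½(25.9)(0.328)² = 1.393 kg·m²; I_C = (133)(0.111)² = 1.639 kg·m².
Taking A's sense as positive: L = (0.7141)(2100) + (1.639)(2650) = 5842 kg·m²·rpm.
Combined I = 0.7141 + 1.393 + 1.639 = 3.746 kg·m².
ω_f = L / I = 5842 / 3.746 = 1560 rpm.

|ω_f| ≈ 1560 rpm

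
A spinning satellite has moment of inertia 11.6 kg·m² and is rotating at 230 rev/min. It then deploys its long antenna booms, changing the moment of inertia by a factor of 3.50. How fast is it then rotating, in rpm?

ω₂ ≈ 65.7 rpm

With no external torque about the axis, L is conserved: I₁ω₁ = I₂ω₂.
I₂ = 3.50 × 11.6 = 40.60 kg·m².
ω₂ = I₁ω₁ / I₂ = (11.60)(230 rpm) / (40.60) = 65.71 rpm.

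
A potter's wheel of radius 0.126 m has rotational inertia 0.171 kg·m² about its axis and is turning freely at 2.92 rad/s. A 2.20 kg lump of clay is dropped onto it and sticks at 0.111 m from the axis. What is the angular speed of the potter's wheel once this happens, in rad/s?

ω_f ≈ 2.52 rad/s

The added mass arrives with no angular momentum about the axis, and any external torque about the axis is negligible, so the system's angular momentum is conserved.
Added inertia Σmr² = (2.20)(0.111)² = 0.02711 kg·m²; I_f = 0.1710 + 0.02711 = 0.1981 kg·m².
ω_f = I_p ω_i / I_f = (0.1710)(2.92) / 0.1981 = 2.520 rad/s.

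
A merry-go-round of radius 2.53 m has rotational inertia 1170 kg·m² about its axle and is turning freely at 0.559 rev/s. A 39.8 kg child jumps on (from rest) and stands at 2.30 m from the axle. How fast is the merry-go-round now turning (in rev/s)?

ω_f ≈ 0.474 rev/s

No external torque acts about the axle; L_before = L_after.
Added inertia Σmr² = (39.8)(2.30)² = 210.5 kg·m²; I_f = 1170 + 210.5 = 1381 kg·m².
ω_f = I_p ω_i / I_f = (1170)(0.559) / 1381 = 0.4737 rev/s.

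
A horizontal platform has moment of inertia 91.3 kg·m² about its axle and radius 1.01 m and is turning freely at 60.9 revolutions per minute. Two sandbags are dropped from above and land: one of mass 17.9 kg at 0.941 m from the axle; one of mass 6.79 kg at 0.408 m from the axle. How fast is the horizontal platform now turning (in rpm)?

ω_f ≈ 51.3 rpm

No external torque acts about the axle; L_before = L_after.
Added inertia Σmr² = (17.9)(0.941)² + (6.79)(0.408)² = 16.98 kg·m²; I_f = 91.30 + 16.98 = 108.3 kg·m².
ω_f = I_p ω_i / I_f = (91.30)(60.9) / 108.3 = 51.35 rpm.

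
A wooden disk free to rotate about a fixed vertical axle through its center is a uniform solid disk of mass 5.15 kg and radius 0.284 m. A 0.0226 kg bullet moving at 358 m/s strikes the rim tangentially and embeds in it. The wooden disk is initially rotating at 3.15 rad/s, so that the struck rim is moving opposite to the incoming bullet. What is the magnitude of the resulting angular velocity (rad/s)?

|ω_f| ≈ 7.84 rad/s

The axle reaction passes through the axle and exerts no torque about it; angular momentum about the axle is conserved through the impact.
I_p = ½(5.15)(0.284)² = 0.2077 kg·m². Taking the sense of the bullet's angular momentum as positive, L_{bullet} = m v R = (0.0226)(358)(0.284) = 2.298 kg·m²/s.
L_i = −I_p ω_p + m v R = −(0.2077)(3.15) + 2.298 = 1.644 kg·m²/s.
After sticking, I_f = I_p + m R² = 0.2077 + (0.0226)(0.284)² = 0.2095 kg·m².
ω_f = L_i / I_f = 1.644 / 0.2095 = 7.845 rad/s.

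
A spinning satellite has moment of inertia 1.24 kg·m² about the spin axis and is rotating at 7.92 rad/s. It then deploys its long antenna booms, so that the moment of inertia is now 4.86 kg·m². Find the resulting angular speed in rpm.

ω₂ ≈ 19.3 rpm

Angular momentum about the spin axis is conserved since the torque about it is zero.
ω₂ = I₁ω₁ / I₂ = (1.240)(7.92 rad/s) / (4.860) = 2.021 rad/s = 19.30 rpm.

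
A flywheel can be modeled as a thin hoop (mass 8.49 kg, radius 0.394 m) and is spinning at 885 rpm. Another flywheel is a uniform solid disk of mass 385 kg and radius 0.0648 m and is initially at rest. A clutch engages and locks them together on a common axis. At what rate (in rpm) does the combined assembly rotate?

No external torque acts about the common axis, so total angular momentum is conserved.
Moments of inertia: I_A = (8.49)(0.394)² = 1.318 kg·m²; I_B = ½(385)(0.0648)² = 0.8083 kg·m².
Taking A's sense as positive: L = (1.318)(885) = 1166 kg·m²·rpm.
Combined I = 1.318 + 0.8083 = 2.126 kg·m².
ω_f = L / I = 1166 / 2.126 = 548.6 rpm.

|ω_f| ≈ 549 rpm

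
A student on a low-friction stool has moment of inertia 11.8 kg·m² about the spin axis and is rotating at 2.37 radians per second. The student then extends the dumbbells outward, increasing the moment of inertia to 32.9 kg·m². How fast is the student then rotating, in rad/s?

With no external torque about the axis, L is conserved: I₁ω₁ = I₂ω₂.
ω₂ = I₁ω₁ / I₂ = (11.80)(2.37 rad/s) / (32.90) = 0.8500 rad/s.

ω₂ ≈ 0.850 rad/s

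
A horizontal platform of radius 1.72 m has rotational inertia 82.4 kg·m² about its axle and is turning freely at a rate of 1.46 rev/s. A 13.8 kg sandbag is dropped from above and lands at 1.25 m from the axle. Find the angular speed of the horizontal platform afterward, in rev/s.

The added mass arrives with no angular momentum about the axle, and any external torque about the axle is negligible, so the system's angular momentum is conserved.
Added inertia Σmr² = (13.8)(1.25)² = 21.56 kg·m²; I_f = 82.40 + 21.56 = 104.0 kg·m².
ω_f = I_p ω_i / I_f = (82.40)(1.46) / 104.0 = 1.157 rev/s.

ω_f ≈ 1.16 rev/s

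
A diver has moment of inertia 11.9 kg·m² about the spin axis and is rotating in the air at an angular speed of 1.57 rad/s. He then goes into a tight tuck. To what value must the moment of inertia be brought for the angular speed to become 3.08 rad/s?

I₂ ≈ 6.07 kg·m²

Angular momentum about the spin axis is conserved since the torque about it is zero.
I₂ = I₁ω₁ / ω₂ = (11.9)(1.57) / (3.08) = 6.066 kg·m².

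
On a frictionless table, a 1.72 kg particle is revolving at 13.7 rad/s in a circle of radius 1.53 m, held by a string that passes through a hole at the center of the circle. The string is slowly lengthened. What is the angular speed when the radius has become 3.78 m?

ω₂ ≈ 2.24 rad/s

The constraining force is radial, so m r² ω about the center is conserved.
ω₂ = ω₁ (r₁/r₂)² = (13.7)(1.53/3.78)² = 2.245 rad/s.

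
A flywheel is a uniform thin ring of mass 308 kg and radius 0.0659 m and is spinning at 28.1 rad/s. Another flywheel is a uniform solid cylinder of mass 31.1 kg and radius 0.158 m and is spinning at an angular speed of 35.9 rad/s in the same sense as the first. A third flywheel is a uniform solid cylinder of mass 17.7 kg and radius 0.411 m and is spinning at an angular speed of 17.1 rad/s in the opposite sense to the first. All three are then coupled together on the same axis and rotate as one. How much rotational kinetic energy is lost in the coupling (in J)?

No external torque acts about the common axis, so total angular momentum is conserved.
Moments of inertia: I_A = (308)(0.0659)² = 1.338 kg·m²; I_B = ½(31.1)(0.158)² = 0.3882 kg·m²; I_C = ½(17.7)(0.411)² = 1.495 kg·m².
Taking A's sense as positive: L = (1.338)(28.1) + (0.3882)(35.9) − (1.495)(17.1) = 25.96 kg·m²·rad/s.
Combined I = 1.338 + 0.3882 + 1.495 = 3.221 kg·m².
ω_f = L / I = 25.96 / 3.221 = 8.060 rad/s.
KE_i = ½ΣIω² = 996.8 J; KE_f = ½(3.221)(8.060)² = 104.6 J.

ΔKE lost ≈ 892 J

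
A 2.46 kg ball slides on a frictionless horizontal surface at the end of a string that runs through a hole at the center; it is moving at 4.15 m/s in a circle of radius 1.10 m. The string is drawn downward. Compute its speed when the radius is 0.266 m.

v₂ ≈ 17.2 m/s

Central (radial) force ⇒ zero torque about the center ⇒ m v r is constant.
v₂ = v₁ r₁ / r₂ = (4.15)(1.10) / (0.266) = 17.16 m/s.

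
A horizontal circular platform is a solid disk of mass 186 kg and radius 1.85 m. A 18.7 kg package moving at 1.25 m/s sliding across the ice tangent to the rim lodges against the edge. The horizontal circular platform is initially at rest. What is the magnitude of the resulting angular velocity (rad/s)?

|ω_f| ≈ 0.113 rad/s

The axle reaction passes through the central axle and exerts no torque about it; angular momentum about the central axle is conserved through the impact.
I_p = ½(186)(1.85)² = 318.3 kg·m². Taking the sense of the package's angular momentum as positive, L_{package} = m v R = (18.7)(1.25)(1.85) = 43.24 kg·m²/s.
L_i = 0 + 43.24 = 43.24 kg·m²/s.
After sticking, I_f = I_p + m R² = 318.3 + (18.7)(1.85)² = 382.3 kg·m².
ω_f = L_i / I_f = 43.24 / 382.3 = 0.1131 rad/s.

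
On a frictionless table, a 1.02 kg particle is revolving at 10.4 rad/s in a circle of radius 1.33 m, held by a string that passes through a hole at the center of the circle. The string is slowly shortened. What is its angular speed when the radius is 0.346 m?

ω₂ ≈ 154 rad/s

The constraining force is radial, so m r² ω about the center is conserved.
ω₂ = ω₁ (r₁/r₂)² = (10.4)(1.33/0.346)² = 153.7 rad/s.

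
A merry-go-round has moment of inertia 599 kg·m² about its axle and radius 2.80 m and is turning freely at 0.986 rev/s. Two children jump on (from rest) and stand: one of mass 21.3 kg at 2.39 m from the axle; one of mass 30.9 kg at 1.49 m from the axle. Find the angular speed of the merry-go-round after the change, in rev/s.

The added mass arrives with no angular momentum about the axle, and any external torque about the axle is negligible, so the system's angular momentum is conserved.
Added inertia Σmr² = (21.3)(2.39)² + (30.9)(1.49)² = 190.3 kg·m²; I_f = 599.0 + 190.3 = 789.3 kg·m².
ω_f = I_p ω_i / I_f = (599.0)(0.986) / 789.3 = 0.7483 rev/s.

ω_f ≈ 0.748 rev/s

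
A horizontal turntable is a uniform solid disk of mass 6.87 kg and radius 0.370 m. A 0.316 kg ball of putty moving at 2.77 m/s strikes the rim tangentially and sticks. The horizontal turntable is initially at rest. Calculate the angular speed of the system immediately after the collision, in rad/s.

About the axle the impulsive forces during the collision are internal, so angular momentum about that axis is conserved.
I_p = ½(6.87)(0.370)² = 0.4703 kg·m². Taking the sense of the ball of putty's angular momentum as positive, L_{ball} = m v R = (0.316)(2.77)(0.370) = 0.3239 kg·m²/s.
L_i = 0 + 0.3239 = 0.3239 kg·m²/s.
After sticking, I_f = I_p + m R² = 0.4703 + (0.316)(0.370)² = 0.5135 kg·m².
ω_f = L_i / I_f = 0.3239 / 0.5135 = 0.6307 rad/s.

|ω_f| ≈ 0.631 rad/s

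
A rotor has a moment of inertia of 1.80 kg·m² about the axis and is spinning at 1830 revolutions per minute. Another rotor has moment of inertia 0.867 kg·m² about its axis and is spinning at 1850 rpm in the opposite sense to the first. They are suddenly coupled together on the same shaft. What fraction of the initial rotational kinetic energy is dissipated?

No external torque acts about the common axis, so total angular momentum is conserved.
Taking A's sense as positive: L = (1.800)(1830) − (0.8670)(1850) = 1690 kg·m²·rpm.
Combined I = 1.800 + 0.8670 = 2.667 kg·m².
ω_f = L / I = 1690 / 2.667 = 633.7 rpm.
KE_i = ½ΣIω² = 49320 J; KE_f = ½(2.667)(66.36)² = 5872 J.
Fraction dissipated = (KE_i − KE_f)/KE_i = 0.8809.

fraction ≈ 0.881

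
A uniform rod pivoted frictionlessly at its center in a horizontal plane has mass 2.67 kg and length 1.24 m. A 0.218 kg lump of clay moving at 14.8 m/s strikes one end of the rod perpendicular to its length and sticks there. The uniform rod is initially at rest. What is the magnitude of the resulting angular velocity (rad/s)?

The axle reaction passes through the pivot and exerts no torque about it; angular momentum about the pivot is conserved through the impact.
I_p = (1/12)(2.67)(1.24)² = 0.3421 kg·m². Taking the sense of the lump of clay's angular momentum as positive, L_{lump} = m v R = (0.218)(14.8)(1.24/2) = 2.000 kg·m²/s.
L_i = 0 + 2.000 = 2.000 kg·m²/s.
After sticking, I_f = I_p + m R² = 0.3421 + (0.218)(1.24/2)² = 0.4259 kg·m².
ω_f = L_i / I_f = 2.000 / 0.4259 = 4.697 rad/s.

|ω_f| ≈ 4.70 rad/s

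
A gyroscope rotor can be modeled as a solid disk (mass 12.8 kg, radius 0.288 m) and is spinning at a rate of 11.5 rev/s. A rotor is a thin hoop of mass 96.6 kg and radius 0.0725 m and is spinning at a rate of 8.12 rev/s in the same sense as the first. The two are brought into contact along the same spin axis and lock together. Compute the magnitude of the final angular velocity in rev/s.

No external torque acts about the common axis, so total angular momentum is conserved.
Moments of inertia: I_A = ½(12.8)(0.288)² = 0.5308 kg·m²; I_B = (96.6)(0.0725)² = 0.5078 kg·m².
Taking A's sense as positive: L = (0.5308)(11.5) + (0.5078)(8.12) = 10.23 kg·m²·rev/s.
Combined I = 0.5308 + 0.5078 = 1.039 kg·m².
ω_f = L / I = 10.23 / 1.039 = 9.848 rev/s.

|ω_f| ≈ 9.85 rev/s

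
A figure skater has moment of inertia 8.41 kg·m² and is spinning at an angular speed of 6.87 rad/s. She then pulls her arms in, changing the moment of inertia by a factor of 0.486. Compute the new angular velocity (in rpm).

ω₂ ≈ 135 rpm

Angular momentum about the spin axis is conserved since the torque about it is zero.
I₂ = 0.486 × 8.41 = 4.087 kg·m².
ω₂ = I₁ω₁ / I₂ = (8.410)(6.87 rad/s) / (4.087) = 14.14 rad/s = 135.0 rpm.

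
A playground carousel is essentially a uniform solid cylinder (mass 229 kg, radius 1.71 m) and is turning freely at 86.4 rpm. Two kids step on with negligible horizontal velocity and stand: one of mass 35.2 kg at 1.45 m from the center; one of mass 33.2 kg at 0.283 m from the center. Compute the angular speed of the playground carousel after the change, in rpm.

ω_f ≈ 70.3 rpm

No external torque acts about the center; L_before = L_after.
I_p = ½(229)(1.71)² = 334.8 kg·m².
Added inertia Σmr² = (35.2)(1.45)² + (33.2)(0.283)² = 76.67 kg·m²; I_f = 334.8 + 76.67 = 411.5 kg·m².
ω_f = I_p ω_i / I_f = (334.8)(86.4) / 411.5 = 70.30 rpm.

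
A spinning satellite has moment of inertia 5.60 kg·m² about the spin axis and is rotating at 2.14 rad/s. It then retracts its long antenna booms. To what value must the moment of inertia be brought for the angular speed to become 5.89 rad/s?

With no external torque about the axis, L is conserved: I₁ω₁ = I₂ω₂.
I₂ = I₁ω₁ / ω₂ = (5.60)(2.14) / (5.89) = 2.035 kg·m².

I₂ ≈ 2.03 kg·m²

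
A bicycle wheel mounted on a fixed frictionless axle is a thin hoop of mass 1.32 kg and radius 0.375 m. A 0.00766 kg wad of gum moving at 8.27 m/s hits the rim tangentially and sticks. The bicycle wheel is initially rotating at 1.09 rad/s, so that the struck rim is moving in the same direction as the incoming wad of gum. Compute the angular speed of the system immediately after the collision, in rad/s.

The axle reaction passes through the axle and exerts no torque about it; angular momentum about the axle is conserved through the impact.
I_p = (1.32)(0.375)² = 0.1856 kg·m². Taking the sense of the wad of gum's angular momentum as positive, L_{wad} = m v R = (0.00766)(8.27)(0.375) = 0.02376 kg·m²/s.
L_i = +I_p ω_p + m v R = +(0.1856)(1.09) + 0.02376 = 0.2261 kg·m²/s.
After sticking, I_f = I_p + m R² = 0.1856 + (0.00766)(0.375)² = 0.1867 kg·m².
ω_f = L_i / I_f = 0.2261 / 0.1867 = 1.211 rad/s.

|ω_f| ≈ 1.21 rad/s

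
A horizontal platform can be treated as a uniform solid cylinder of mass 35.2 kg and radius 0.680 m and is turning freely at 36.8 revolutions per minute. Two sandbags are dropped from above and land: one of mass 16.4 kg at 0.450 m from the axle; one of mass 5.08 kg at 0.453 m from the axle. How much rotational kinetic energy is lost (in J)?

The added mass arrives with no angular momentum about the axle, and any external torque about the axle is negligible, so the system's angular momentum is conserved.
I_p = ½(35.2)(0.680)² = 8.138 kg·m².
Added inertia Σmr² = (16.4)(0.450)² + (5.08)(0.453)² = 4.363 kg·m²; I_f = 8.138 + 4.363 = 12.50 kg·m².
ω_f = I_p ω_i / I_f = (8.138)(36.8) / 12.50 = 23.96 rpm.
KE_i = ½(8.138)(3.854 rad/s)² = 60.43 J; KE_f = ½(12.50)(2.509)² = 39.34 J.

energy lost ≈ 21.1 J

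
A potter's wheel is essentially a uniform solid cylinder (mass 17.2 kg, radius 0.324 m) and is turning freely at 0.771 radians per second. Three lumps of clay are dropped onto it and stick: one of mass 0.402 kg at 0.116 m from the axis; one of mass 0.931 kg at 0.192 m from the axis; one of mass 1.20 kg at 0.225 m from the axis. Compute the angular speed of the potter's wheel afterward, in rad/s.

No external torque acts about the axis; L_before = L_after.
I_p = ½(17.2)(0.324)² = 0.9028 kg·m².
Added inertia Σmr² = (0.402)(0.116)² + (0.931)(0.192)² + (1.20)(0.225)² = 0.1005 kg·m²; I_f = 0.9028 + 0.1005 = 1.003 kg·m².
ω_f = I_p ω_i / I_f = (0.9028)(0.771) / 1.003 = 0.6938 rad/s.

ω_f ≈ 0.694 rad/s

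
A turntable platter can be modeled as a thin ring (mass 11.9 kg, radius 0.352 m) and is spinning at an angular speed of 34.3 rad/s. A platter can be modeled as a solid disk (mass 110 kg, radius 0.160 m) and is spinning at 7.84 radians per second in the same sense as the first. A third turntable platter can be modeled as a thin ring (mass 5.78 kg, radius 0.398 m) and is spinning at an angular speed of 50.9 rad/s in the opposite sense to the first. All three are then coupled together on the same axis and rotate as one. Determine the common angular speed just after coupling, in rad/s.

The coupling torques are internal; angular momentum about the shared axis is conserved.
Moments of inertia: I_A = (11.9)(0.352)² = 1.474 kg·m²; I_B = ½(110)(0.160)² = 1.408 kg·m²; I_C = (5.78)(0.398)² = 0.9156 kg·m².
Taking A's sense as positive: L = (1.474)(34.3) + (1.408)(7.84) − (0.9156)(50.9) = 15.01 kg·m²·rad/s.
Combined I = 1.474 + 1.408 + 0.9156 = 3.798 kg·m².
ω_f = L / I = 15.01 / 3.798 = 3.952 rad/s.

|ω_f| ≈ 3.95 rad/s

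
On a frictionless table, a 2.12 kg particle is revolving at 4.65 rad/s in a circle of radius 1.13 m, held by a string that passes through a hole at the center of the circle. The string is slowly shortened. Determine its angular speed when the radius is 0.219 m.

The constraining force is radial, so m r² ω about the center is conserved.
ω₂ = ω₁ (r₁/r₂)² = (4.65)(1.13/0.219)² = 123.8 rad/s.

ω₂ ≈ 124 rad/s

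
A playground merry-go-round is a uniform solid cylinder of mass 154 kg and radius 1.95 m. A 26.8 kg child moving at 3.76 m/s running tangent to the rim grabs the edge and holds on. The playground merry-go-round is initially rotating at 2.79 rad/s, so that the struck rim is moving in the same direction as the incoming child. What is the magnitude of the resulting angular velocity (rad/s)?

|ω_f| ≈ 2.57 rad/s

About the axle the impulsive forces during the collision are internal, so angular momentum about that axis is conserved.
I_p = ½(154)(1.95)² = 292.8 kg·m². Taking the sense of the child's angular momentum as positive, L_{child} = m v R = (26.8)(3.76)(1.95) = 196.5 kg·m²/s.
L_i = +I_p ω_p + m v R = +(292.8)(2.79) + 196.5 = 1013 kg·m²/s.
After sticking, I_f = I_p + m R² = 292.8 + (26.8)(1.95)² = 394.7 kg·m².
ω_f = L_i / I_f = 1013 / 394.7 = 2.567 rad/s.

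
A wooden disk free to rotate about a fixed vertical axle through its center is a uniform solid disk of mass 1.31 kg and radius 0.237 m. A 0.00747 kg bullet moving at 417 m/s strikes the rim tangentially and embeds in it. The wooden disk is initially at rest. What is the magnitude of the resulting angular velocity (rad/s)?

|ω_f| ≈ 19.8 rad/s

About the axle the impulsive forces during the collision are internal, so angular momentum about that axis is conserved.
I_p = ½(1.31)(0.237)² = 0.03679 kg·m². Taking the sense of the bullet's angular momentum as positive, L_{bullet} = m v R = (0.00747)(417)(0.237) = 0.7383 kg·m²/s.
L_i = 0 + 0.7383 = 0.7383 kg·m²/s.
After sticking, I_f = I_p + m R² = 0.03679 + (0.00747)(0.237)² = 0.03721 kg·m².
ω_f = L_i / I_f = 0.7383 / 0.03721 = 19.84 rad/s.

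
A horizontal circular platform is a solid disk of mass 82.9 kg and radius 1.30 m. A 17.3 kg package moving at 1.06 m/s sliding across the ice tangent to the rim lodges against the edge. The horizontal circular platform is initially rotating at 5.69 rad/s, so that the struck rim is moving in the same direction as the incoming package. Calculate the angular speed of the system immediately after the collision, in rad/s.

|ω_f| ≈ 4.25 rad/s

The axle reaction passes through the central axle and exerts no torque about it; angular momentum about the central axle is conserved through the impact.
I_p = ½(82.9)(1.30)² = 70.05 kg·m². Taking the sense of the package's angular momentum as positive, L_{package} = m v R = (17.3)(1.06)(1.30) = 23.84 kg·m²/s.
L_i = +I_p ω_p + m v R = +(70.05)(5.69) + 23.84 = 422.4 kg·m²/s.
After sticking, I_f = I_p + m R² = 70.05 + (17.3)(1.30)² = 99.29 kg·m².
ω_f = L_i / I_f = 422.4 / 99.29 = 4.255 rad/s.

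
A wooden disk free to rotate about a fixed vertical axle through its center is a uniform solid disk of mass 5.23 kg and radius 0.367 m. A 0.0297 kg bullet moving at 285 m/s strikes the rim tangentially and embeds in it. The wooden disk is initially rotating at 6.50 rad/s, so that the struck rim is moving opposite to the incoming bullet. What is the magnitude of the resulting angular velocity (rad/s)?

About the axle the impulsive forces during the collision are internal, so angular momentum about that axis is conserved.
I_p = ½(5.23)(0.367)² = 0.3522 kg·m². Taking the sense of the bullet's angular momentum as positive, L_{bullet} = m v R = (0.0297)(285)(0.367) = 3.106 kg·m²/s.
L_i = −I_p ω_p + m v R = −(0.3522)(6.50) + 3.106 = 0.8171 kg·m²/s.
After sticking, I_f = I_p + m R² = 0.3522 + (0.0297)(0.367)² = 0.3562 kg·m².
ω_f = L_i / I_f = 0.8171 / 0.3562 = 2.294 rad/s.

|ω_f| ≈ 2.29 rad/s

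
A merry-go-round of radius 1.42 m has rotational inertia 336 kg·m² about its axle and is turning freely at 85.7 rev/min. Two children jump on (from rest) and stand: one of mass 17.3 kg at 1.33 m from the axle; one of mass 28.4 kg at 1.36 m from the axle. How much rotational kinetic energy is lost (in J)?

energy lost ≈ 2680 J

No external torque acts about the axle; L_before = L_after.
Added inertia Σmr² = (17.3)(1.33)² + (28.4)(1.36)² = 83.13 kg·m²; I_f = 336.0 + 83.13 = 419.1 kg·m².
ω_f = I_p ω_i / I_f = (336.0)(85.7) / 419.1 = 68.70 rpm.
KE_i = ½(336.0)(8.974 rad/s)² = 13530 J; KE_f = ½(419.1)(7.194)² = 10850 J.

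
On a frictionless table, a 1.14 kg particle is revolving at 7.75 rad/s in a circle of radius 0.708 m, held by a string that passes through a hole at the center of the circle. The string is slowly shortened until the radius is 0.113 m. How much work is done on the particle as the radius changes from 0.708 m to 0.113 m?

W ≈ 657 J

No torque about the axis ⇒ m r₁² ω₁ = m r₂² ω₂.
ω₂ = ω₁ (r₁/r₂)² = (7.75)(0.708/0.113)² = 304.2 rad/s.
W = ΔKE = ½m(v₂² − v₁²) = 656.5 J.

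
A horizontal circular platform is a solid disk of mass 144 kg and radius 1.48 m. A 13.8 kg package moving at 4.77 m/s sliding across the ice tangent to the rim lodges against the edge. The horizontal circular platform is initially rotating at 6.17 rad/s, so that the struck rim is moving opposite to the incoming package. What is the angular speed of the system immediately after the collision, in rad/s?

|ω_f| ≈ 4.66 rad/s

About the central axle the impulsive forces during the collision are internal, so angular momentum about that axis is conserved.
I_p = ½(144)(1.48)² = 157.7 kg·m². Taking the sense of the package's angular momentum as positive, L_{package} = m v R = (13.8)(4.77)(1.48) = 97.42 kg·m²/s.
L_i = −I_p ω_p + m v R = −(157.7)(6.17) + 97.42 = -875.6 kg·m²/s.
After sticking, I_f = I_p + m R² = 157.7 + (13.8)(1.48)² = 187.9 kg·m².
ω_f = L_i / I_f = -875.6 / 187.9 = -4.659 rad/s.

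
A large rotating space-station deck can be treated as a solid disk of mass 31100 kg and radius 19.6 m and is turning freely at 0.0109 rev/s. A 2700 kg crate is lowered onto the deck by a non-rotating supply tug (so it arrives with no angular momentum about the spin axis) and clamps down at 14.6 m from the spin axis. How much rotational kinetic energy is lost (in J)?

energy lost ≈ 1230 J

The added mass arrives with no angular momentum about the spin axis, and any external torque about the spin axis is negligible, so the system's angular momentum is conserved.
I_p = ½(31100)(19.6)² = 5.974e+06 kg·m².
Added inertia Σmr² = (2700)(14.6)² = 5.755e+05 kg·m²; I_f = 5.974e+06 + 5.755e+05 = 6.549e+06 kg·m².
ω_f = I_p ω_i / I_f = (5.974e+06)(0.0109) / 6.549e+06 = 0.009942 rev/s.
KE_i = ½(5.974e+06)(0.06849 rad/s)² = 14010 J; KE_f = ½(6.549e+06)(0.06247)² = 12780 J.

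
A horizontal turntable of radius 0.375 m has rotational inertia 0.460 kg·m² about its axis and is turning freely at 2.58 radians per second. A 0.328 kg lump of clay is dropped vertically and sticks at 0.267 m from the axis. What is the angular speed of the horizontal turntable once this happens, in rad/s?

No external torque acts about the axis; L_before = L_after.
Added inertia Σmr² = (0.328)(0.267)² = 0.02338 kg·m²; I_f = 0.4600 + 0.02338 = 0.4834 kg·m².
ω_f = I_p ω_i / I_f = (0.4600)(2.58) / 0.4834 = 2.455 rad/s.

ω_f ≈ 2.46 rad/s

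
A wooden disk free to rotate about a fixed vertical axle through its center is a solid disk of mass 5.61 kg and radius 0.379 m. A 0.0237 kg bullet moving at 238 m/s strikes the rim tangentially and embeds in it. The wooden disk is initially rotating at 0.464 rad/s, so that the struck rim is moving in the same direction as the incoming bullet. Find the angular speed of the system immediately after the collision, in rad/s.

About the axle the impulsive forces during the collision are internal, so angular momentum about that axis is conserved.
I_p = ½(5.61)(0.379)² = 0.4029 kg·m². Taking the sense of the bullet's angular momentum as positive, L_{bullet} = m v R = (0.0237)(238)(0.379) = 2.138 kg·m²/s.
L_i = +I_p ω_p + m v R = +(0.4029)(0.464) + 2.138 = 2.325 kg·m²/s.
After sticking, I_f = I_p + m R² = 0.4029 + (0.0237)(0.379)² = 0.4063 kg·m².
ω_f = L_i / I_f = 2.325 / 0.4063 = 5.721 rad/s.

|ω_f| ≈ 5.72 rad/s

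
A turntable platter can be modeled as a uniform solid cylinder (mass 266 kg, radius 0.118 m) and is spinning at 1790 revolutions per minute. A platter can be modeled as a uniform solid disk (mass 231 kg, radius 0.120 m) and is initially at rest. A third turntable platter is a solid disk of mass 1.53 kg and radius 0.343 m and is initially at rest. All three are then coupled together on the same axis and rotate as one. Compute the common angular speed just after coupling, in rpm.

The coupling torques are internal; angular momentum about the shared axis is conserved.
Moments of inertia: I_A = ½(266)(0.118)² = 1.852 kg·m²; I_B = ½(231)(0.120)² = 1.663 kg·m²; I_C = ½(1.53)(0.343)² = 0.09000 kg·m².
Taking A's sense as positive: L = (1.852)(1790) = 3315 kg·m²·rpm.
Combined I = 1.852 + 1.663 + 0.09000 = 3.605 kg·m².
ω_f = L / I = 3315 / 3.605 = 919.5 rpm.

|ω_f| ≈ 920 rpm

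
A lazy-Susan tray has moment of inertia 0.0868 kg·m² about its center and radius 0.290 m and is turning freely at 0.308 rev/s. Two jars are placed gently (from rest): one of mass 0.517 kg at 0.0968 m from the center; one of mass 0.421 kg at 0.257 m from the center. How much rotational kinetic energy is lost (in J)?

energy lost ≈ 0.0444 J

No external torque acts about the center; L_before = L_after.
Added inertia Σmr² = (0.517)(0.0968)² + (0.421)(0.257)² = 0.03265 kg·m²; I_f = 0.08680 + 0.03265 = 0.1195 kg·m².
ω_f = I_p ω_i / I_f = (0.08680)(0.308) / 0.1195 = 0.2238 rev/s.
KE_i = ½(0.08680)(1.935 rad/s)² = 0.1625 J; KE_f = ½(0.1195)(1.406)² = 0.1181 J.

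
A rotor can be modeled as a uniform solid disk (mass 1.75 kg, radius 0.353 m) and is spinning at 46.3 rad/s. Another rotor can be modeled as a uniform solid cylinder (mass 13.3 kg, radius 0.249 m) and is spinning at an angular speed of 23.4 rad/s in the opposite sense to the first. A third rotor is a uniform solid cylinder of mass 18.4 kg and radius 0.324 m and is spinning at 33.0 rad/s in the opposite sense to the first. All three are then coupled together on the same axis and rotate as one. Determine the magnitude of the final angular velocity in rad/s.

No external torque acts about the common axis, so total angular momentum is conserved.
Moments of inertia: I_A = ½(1.75)(0.353)² = 0.1090 kg·m²; I_B = ½(13.3)(0.249)² = 0.4123 kg·m²; I_C = ½(18.4)(0.324)² = 0.9658 kg·m².
Taking A's sense as positive: L = (0.1090)(46.3) − (0.4123)(23.4) − (0.9658)(33.0) = -36.47 kg·m²·rad/s.
Combined I = 0.1090 + 0.4123 + 0.9658 = 1.487 kg·m².
ω_f = L / I = -36.47 / 1.487 = -24.52 rad/s.

|ω_f| ≈ 24.5 rad/s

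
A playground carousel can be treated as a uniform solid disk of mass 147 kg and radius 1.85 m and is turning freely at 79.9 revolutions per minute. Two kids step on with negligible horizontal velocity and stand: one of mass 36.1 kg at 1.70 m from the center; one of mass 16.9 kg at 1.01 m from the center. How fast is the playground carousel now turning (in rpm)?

No external torque acts about the center; L_before = L_after.
I_p = ½(147)(1.85)² = 251.6 kg·m².
Added inertia Σmr² = (36.1)(1.70)² + (16.9)(1.01)² = 121.6 kg·m²; I_f = 251.6 + 121.6 = 373.1 kg·m².
ω_f = I_p ω_i / I_f = (251.6)(79.9) / 373.1 = 53.87 rpm.

ω_f ≈ 53.9 rpm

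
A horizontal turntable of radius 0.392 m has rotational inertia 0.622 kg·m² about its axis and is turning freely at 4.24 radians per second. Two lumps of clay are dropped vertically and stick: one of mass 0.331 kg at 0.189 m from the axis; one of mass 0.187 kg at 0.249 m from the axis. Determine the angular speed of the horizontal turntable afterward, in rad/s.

ω_f ≈ 4.09 rad/s

The added mass arrives with no angular momentum about the axis, and any external torque about the axis is negligible, so the system's angular momentum is conserved.
Added inertia Σmr² = (0.331)(0.189)² + (0.187)(0.249)² = 0.02342 kg·m²; I_f = 0.6220 + 0.02342 = 0.6454 kg·m².
ω_f = I_p ω_i / I_f = (0.6220)(4.24) / 0.6454 = 4.086 rad/s.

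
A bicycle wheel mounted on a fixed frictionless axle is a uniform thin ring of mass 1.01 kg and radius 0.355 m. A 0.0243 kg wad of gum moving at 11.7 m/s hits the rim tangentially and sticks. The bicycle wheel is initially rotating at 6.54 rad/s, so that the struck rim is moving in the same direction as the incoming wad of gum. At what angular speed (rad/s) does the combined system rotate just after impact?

|ω_f| ≈ 7.16 rad/s

About the axle the impulsive forces during the collision are internal, so angular momentum about that axis is conserved.
I_p = (1.01)(0.355)² = 0.1273 kg·m². Taking the sense of the wad of gum's angular momentum as positive, L_{wad} = m v R = (0.0243)(11.7)(0.355) = 0.1009 kg·m²/s.
L_i = +I_p ω_p + m v R = +(0.1273)(6.54) + 0.1009 = 0.9334 kg·m²/s.
After sticking, I_f = I_p + m R² = 0.1273 + (0.0243)(0.355)² = 0.1303 kg·m².
ω_f = L_i / I_f = 0.9334 / 0.1303 = 7.161 rad/s.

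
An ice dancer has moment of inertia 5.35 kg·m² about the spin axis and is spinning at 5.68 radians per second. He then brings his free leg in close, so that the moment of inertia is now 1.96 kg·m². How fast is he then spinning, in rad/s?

With no external torque about the axis, L is conserved: I₁ω₁ = I₂ω₂.
ω₂ = I₁ω₁ / I₂ = (5.350)(5.68 rad/s) / (1.960) = 15.50 rad/s.

ω₂ ≈ 15.5 rad/s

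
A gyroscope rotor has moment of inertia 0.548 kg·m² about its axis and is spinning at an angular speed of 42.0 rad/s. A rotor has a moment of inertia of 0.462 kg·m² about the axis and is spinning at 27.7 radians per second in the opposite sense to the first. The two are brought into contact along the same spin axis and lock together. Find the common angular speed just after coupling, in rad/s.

No external torque acts about the common axis, so total angular momentum is conserved.
Taking A's sense as positive: L = (0.5480)(42.0) − (0.4620)(27.7) = 10.22 kg·m²·rad/s.
Combined I = 0.5480 + 0.4620 = 1.010 kg·m².
ω_f = L / I = 10.22 / 1.010 = 10.12 rad/s.

|ω_f| ≈ 10.1 rad/s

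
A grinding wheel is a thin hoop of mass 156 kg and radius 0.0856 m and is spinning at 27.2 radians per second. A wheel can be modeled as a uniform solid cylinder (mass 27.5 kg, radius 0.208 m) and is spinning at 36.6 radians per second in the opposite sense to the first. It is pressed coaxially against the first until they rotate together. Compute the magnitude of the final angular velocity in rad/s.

|ω_f| ≈ 5.36 rad/s

The coupling torques are internal; angular momentum about the shared axis is conserved.
Moments of inertia: I_A = (156)(0.0856)² = 1.143 kg·m²; I_B = ½(27.5)(0.208)² = 0.5949 kg·m².
Taking A's sense as positive: L = (1.143)(27.2) − (0.5949)(36.6) = 9.319 kg·m²·rad/s.
Combined I = 1.143 + 0.5949 = 1.738 kg·m².
ω_f = L / I = 9.319 / 1.738 = 5.362 rad/s.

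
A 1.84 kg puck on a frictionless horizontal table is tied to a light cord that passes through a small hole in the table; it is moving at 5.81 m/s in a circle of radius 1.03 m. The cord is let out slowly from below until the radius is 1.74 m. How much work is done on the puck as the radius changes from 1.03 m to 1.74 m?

Central (radial) force ⇒ zero torque about the center ⇒ m v r is constant.
v₂ = v₁ r₁ / r₂ = (5.81)(1.03) / (1.74) = 3.439 m/s.
W = ΔKE = ½m(v₂² − v₁²) = -20.17 J.

W ≈ -20.2 J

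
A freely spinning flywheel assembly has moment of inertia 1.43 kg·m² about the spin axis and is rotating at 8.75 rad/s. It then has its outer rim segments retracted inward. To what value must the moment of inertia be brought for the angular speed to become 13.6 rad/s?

I₂ ≈ 0.920 kg·m²

With no external torque about the axis, L is conserved: I₁ω₁ = I₂ω₂.
I₂ = I₁ω₁ / ω₂ = (1.43)(8.75) / (13.6) = 0.9200 kg·m².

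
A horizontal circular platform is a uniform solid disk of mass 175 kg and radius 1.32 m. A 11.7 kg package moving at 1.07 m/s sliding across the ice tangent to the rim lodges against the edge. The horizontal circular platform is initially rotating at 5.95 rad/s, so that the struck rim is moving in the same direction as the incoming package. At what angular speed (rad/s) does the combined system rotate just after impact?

|ω_f| ≈ 5.34 rad/s

About the central axle the impulsive forces during the collision are internal, so angular momentum about that axis is conserved.
I_p = ½(175)(1.32)² = 152.5 kg·m². Taking the sense of the package's angular momentum as positive, L_{package} = m v R = (11.7)(1.07)(1.32) = 16.53 kg·m²/s.
L_i = +I_p ω_p + m v R = +(152.5)(5.95) + 16.53 = 923.7 kg·m²/s.
After sticking, I_f = I_p + m R² = 152.5 + (11.7)(1.32)² = 172.8 kg·m².
ω_f = L_i / I_f = 923.7 / 172.8 = 5.344 rad/s.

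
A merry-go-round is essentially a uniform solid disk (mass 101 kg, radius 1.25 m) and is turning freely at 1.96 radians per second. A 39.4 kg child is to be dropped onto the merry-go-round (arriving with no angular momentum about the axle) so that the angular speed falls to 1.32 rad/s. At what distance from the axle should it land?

The added mass arrives with no angular momentum about the axle, and any external torque about the axle is negligible, so the system's angular momentum is conserved.
I_p = ½(101)(1.25)² = 78.91 kg·m².
I_p ω_i = (I_p + m r²) ω_f ⇒ m r² = I_p(ω_i/ω_f − 1) = 78.91(1.96/1.32 − 1) = 38.26 kg·m².
r = √(38.26/39.4) = 0.9854 m.

r ≈ 0.985 m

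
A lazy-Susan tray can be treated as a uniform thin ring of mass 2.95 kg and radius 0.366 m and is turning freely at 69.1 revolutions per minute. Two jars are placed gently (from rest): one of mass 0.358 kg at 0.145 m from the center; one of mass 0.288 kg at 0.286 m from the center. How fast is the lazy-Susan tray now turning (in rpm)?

The added mass arrives with no angular momentum about the center, and any external torque about the center is negligible, so the system's angular momentum is conserved.
I_p = (2.95)(0.366)² = 0.3952 kg·m².
Added inertia Σmr² = (0.358)(0.145)² + (0.288)(0.286)² = 0.03108 kg·m²; I_f = 0.3952 + 0.03108 = 0.4263 kg·m².
ω_f = I_p ω_i / I_f = (0.3952)(69.1) / 0.4263 = 64.06 rpm.

ω_f ≈ 64.1 rpm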